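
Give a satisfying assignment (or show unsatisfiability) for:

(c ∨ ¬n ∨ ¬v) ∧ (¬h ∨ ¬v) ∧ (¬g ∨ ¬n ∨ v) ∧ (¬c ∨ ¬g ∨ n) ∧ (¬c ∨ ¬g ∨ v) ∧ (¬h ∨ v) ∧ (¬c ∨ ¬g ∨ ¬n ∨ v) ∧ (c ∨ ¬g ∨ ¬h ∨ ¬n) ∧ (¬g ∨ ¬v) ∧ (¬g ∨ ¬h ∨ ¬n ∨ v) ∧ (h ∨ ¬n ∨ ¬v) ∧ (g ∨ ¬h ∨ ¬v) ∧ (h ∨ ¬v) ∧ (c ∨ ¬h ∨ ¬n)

Set g = False.
Set n = True.
Set v = False.
  then (¬h ∨ v) forces h = False.
Set c = True.
All clauses satisfied.

g = False, n = True, v = False, c = True, h = False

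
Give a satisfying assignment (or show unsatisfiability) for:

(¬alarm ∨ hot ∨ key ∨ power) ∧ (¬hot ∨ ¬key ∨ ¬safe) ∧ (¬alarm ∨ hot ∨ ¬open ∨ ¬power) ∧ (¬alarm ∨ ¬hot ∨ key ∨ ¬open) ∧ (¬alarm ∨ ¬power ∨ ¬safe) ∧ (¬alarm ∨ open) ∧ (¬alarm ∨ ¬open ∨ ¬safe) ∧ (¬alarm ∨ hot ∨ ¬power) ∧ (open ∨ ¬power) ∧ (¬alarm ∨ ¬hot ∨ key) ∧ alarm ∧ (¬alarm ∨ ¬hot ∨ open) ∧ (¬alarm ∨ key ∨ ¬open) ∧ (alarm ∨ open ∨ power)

power=F; safe=F; key=T; hot=F; open=T; alarm=T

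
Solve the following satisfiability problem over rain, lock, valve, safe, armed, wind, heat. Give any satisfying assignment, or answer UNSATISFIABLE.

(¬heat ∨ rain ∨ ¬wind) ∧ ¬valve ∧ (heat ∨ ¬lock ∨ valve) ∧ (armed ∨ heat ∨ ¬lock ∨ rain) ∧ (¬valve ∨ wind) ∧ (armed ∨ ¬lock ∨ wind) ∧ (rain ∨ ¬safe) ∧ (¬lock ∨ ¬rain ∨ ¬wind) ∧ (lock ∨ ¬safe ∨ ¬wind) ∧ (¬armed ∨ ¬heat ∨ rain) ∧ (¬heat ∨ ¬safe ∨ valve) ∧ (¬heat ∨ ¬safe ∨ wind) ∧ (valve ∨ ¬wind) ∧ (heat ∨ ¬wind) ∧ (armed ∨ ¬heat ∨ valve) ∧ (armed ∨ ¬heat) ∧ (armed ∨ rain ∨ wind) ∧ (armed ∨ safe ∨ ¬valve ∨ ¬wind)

rain = True, lock = False, valve = False, safe = False, armed = True, wind = False, heat = False

Unit clause (¬valve) forces valve = False.
In (valve ∨ ¬wind) only ¬wind is left, so wind = False.
Set rain = True.
Set lock = False.
Set safe = False.
Set armed = True.
Set heat = False.
All clauses satisfied.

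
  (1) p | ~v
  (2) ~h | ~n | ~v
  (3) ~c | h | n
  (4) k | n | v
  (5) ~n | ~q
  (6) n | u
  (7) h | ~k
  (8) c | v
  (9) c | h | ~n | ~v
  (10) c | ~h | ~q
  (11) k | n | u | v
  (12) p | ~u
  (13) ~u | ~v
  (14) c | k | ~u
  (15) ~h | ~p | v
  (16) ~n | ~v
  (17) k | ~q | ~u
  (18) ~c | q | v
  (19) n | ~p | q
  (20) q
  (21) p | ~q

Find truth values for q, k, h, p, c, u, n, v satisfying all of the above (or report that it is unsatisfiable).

Case q = True:
  (~n | ~q) forces n = False.
  (n | u) forces u = True.
  (p | ~u) forces p = True.
  (~u | ~v) forces v = False.
  (k | n | v) forces k = True.
  (h | ~k) forces h = True.
  Clause (~h | ~p | v) is falsified — contradiction.
Case q = False:
  Clause (q) is falsified — contradiction.
Both cases fail, so the formula is unsatisfiable.

Unsatisfiable — no assignment works.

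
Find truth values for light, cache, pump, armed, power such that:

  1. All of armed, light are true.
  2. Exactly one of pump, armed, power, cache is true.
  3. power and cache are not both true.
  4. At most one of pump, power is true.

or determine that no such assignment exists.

light: True, cache: False, pump: False, armed: True, power: False

  (1) {armed, light}: all 2 true ✓
  (2) {pump, armed, power, cache}: 1 true — exactly one ✓
  (3) power=F, cache=F — not both ✓
  (4) {pump, power}: 0 true — at most one ✓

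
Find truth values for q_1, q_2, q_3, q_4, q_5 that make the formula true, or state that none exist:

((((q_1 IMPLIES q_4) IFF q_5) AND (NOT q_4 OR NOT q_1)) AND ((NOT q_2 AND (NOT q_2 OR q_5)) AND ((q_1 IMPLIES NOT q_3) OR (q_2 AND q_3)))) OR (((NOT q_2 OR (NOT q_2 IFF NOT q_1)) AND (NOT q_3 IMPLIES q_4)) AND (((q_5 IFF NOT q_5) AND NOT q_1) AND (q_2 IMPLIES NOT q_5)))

q_1: False, q_2: False, q_3: True, q_4: True, q_5: True

  ((((q_1 IMPLIES q_4) IFF q_5) AND (NOT q_4 OR NOT q_1)) AND ((NOT q_2 AND (NOT q_2 OR q_5)) AND ((q_1 IMPLIES NOT q_3) OR (q_2 AND q_3)))) OR (((NOT q_2 OR (NOT q_2 IFF NOT q_1)) AND (NOT q_3 IMPLIES q_4)) AND (((q_5 IFF NOT q_5) AND NOT q_1) AND (q_2 IMPLIES NOT q_5))) = True
    (((q_1 IMPLIES q_4) IFF q_5) AND (NOT q_4 OR NOT q_1)) AND ((NOT q_2 AND (NOT q_2 OR q_5)) AND ((q_1 IMPLIES NOT q_3) OR (q_2 AND q_3))) = True
      ((q_1 IMPLIES q_4) IFF q_5) AND (NOT q_4 OR NOT q_1) = True
        (q_1 IMPLIES q_4) IFF q_5 = True
          q_1 IMPLIES q_4 = True
        NOT q_4 OR NOT q_1 = True
          NOT q_4 = False
          NOT q_1 = True
      (NOT q_2 AND (NOT q_2 OR q_5)) AND ((q_1 IMPLIES NOT q_3) OR (q_2 AND q_3)) = True
        NOT q_2 AND (NOT q_2 OR q_5) = True
          NOT q_2 = True
          NOT q_2 OR q_5 = True
            NOT q_2 = True
        (q_1 IMPLIES NOT q_3) OR (q_2 AND q_3) = True
          q_1 IMPLIES NOT q_3 = True
            NOT q_3 = False
          q_2 AND q_3 = False
    ((NOT q_2 OR (NOT q_2 IFF NOT q_1)) AND (NOT q_3 IMPLIES q_4)) AND (((q_5 IFF NOT q_5) AND NOT q_1) AND (q_2 IMPLIES NOT q_5)) = False
      (NOT q_2 OR (NOT q_2 IFF NOT q_1)) AND (NOT q_3 IMPLIES q_4) = True
        NOT q_2 OR (NOT q_2 IFF NOT q_1) = True
          NOT q_2 = True
          NOT q_2 IFF NOT q_1 = True
            NOT q_2 = True
            NOT q_1 = True
        NOT q_3 IMPLIES q_4 = True
          NOT q_3 = False
      ((q_5 IFF NOT q_5) AND NOT q_1) AND (q_2 IMPLIES NOT q_5) = False
        (q_5 IFF NOT q_5) AND NOT q_1 = False
          q_5 IFF NOT q_5 = False
            NOT q_5 = False
          NOT q_1 = True
        q_2 IMPLIES NOT q_5 = True
          NOT q_5 = False
The formula evaluates to True.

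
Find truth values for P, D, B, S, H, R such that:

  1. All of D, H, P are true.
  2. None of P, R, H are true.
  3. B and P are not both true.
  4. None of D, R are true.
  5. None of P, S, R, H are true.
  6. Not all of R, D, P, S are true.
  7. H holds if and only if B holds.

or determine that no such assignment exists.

UNSATISFIABLE

Case P = True:
  Constraint (2) is violated (P=T) — contradiction.
Case P = False:
  Constraint (1) is violated (P=F) — contradiction.
Both cases fail — unsatisfiable.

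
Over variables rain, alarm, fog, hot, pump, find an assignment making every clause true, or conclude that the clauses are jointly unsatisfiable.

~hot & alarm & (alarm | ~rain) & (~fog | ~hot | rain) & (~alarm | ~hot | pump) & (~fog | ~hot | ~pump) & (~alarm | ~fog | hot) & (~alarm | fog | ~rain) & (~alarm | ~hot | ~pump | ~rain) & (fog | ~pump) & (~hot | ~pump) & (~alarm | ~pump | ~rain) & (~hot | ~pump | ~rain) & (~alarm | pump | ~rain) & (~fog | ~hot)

rain = False; alarm = True; fog = False; hot = False; pump = False

Unit clause (~hot) forces hot = False.
Unit clause (alarm) forces alarm = True.
In (~alarm | ~fog | hot) only ~fog is left, so fog = False.
In (~alarm | fog | ~rain) only ~rain is left, so rain = False.
In (fog | ~pump) only ~pump is left, so pump = False.
All clauses satisfied.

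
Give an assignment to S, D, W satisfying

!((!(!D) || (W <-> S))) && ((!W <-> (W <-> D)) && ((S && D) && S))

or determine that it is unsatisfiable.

Case D = True: the conjunct !((!(!D) || (W <-> S))) becomes !((True || (W <-> S))) = False.
Case D = False: the conjunct D is False.
Both cases fail — unsatisfiable.

Unsatisfiable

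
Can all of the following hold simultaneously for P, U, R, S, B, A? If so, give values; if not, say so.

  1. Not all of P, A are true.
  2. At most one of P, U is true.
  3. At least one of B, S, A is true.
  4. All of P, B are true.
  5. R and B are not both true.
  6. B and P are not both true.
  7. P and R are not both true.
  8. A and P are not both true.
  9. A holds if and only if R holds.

Case B = True:
  (4) forces P = True.
  Constraint (6) is violated (B=T, P=T) — contradiction.
Case B = False:
  Constraint (4) is violated (B=F) — contradiction.
Both cases fail — unsatisfiable.

No satisfying assignment exists.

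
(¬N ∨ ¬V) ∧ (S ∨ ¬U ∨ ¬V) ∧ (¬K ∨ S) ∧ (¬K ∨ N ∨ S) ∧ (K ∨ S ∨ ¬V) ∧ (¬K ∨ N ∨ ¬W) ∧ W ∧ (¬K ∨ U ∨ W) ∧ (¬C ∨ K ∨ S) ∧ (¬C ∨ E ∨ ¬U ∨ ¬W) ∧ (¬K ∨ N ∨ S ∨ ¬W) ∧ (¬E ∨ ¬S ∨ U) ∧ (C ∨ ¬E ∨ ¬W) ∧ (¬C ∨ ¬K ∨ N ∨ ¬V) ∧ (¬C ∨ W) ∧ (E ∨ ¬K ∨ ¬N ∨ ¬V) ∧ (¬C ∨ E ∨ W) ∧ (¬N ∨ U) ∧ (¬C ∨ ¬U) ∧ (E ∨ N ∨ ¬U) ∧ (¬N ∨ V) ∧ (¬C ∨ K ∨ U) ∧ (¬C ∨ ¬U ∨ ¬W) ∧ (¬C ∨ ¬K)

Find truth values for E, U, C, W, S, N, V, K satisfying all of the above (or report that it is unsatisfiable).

E=F, U=F, C=F, W=T, S=T, N=F, V=T, K=F

Unit clause (W) forces W = True.
Try E = True:
  (C ∨ ¬E ∨ ¬W) forces C = True.
  (¬C ∨ ¬U) forces U = False.
  (¬E ∨ ¬S ∨ U) forces S = False.
  (¬K ∨ S) forces K = False.
  clause (¬C ∨ K ∨ S) is falsified — backtrack.
So E = False.
Set U = False.
  then (¬N ∨ U) forces N = False.
  then (¬K ∨ N ∨ ¬W) forces K = False.
  then (¬C ∨ K ∨ U) forces C = False.
Set S = True.
Set V = True.
All clauses satisfied.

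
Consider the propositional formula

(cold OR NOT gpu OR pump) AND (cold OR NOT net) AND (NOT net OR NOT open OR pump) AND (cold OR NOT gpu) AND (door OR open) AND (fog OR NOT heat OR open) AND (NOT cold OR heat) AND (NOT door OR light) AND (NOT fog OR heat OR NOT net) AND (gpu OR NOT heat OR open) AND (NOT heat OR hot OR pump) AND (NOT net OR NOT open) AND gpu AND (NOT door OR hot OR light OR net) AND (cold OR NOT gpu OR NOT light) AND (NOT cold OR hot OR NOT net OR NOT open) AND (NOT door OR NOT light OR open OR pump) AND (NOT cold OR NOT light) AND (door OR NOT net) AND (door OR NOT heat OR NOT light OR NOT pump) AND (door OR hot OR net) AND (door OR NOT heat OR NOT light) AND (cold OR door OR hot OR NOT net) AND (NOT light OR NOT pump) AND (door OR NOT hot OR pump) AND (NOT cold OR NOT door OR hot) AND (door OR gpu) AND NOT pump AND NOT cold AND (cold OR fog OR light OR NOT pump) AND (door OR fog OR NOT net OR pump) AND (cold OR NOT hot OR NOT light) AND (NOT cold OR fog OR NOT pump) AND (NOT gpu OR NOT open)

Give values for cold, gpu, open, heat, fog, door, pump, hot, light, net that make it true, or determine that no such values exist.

Case gpu = True:
  (cold OR NOT gpu) forces cold = True.
  Clause (NOT cold) is falsified — contradiction.
Case gpu = False:
  Clause (gpu) is falsified — contradiction.
Both cases fail, so the formula is unsatisfiable.

UNSATISFIABLE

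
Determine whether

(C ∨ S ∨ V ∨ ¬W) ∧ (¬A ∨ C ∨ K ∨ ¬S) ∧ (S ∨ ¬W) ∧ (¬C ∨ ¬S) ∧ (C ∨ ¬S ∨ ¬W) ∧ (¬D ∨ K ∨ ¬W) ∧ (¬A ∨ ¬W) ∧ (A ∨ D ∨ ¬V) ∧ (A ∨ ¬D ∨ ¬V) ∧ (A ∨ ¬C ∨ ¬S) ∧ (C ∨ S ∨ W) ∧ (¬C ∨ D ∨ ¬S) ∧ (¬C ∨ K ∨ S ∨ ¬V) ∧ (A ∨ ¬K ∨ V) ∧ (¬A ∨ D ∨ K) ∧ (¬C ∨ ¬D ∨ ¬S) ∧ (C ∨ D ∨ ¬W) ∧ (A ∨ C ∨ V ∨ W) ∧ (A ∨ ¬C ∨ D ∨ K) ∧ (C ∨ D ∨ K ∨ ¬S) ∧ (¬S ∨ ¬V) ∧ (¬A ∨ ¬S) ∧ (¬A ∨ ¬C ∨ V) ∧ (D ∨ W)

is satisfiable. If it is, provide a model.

Set C = True.
  then (¬C ∨ ¬S) forces S = False.
  then (S ∨ ¬W) forces W = False.
  then (D ∨ W) forces D = True.
Set K = False.
  then (¬C ∨ K ∨ S ∨ ¬V) forces V = False.
  then (¬A ∨ ¬C ∨ V) forces A = False.
All clauses satisfied.

C=T, S=F, D=T, K=F, W=F, A=F, V=F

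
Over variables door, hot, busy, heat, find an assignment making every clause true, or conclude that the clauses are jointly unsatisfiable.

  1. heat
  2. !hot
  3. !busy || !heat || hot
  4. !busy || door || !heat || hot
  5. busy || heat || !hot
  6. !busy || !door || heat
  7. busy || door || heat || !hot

Unit clause (heat) forces heat = True.
Unit clause (!hot) forces hot = False.
In (!busy || !heat || hot) only !busy is left, so busy = False.
Set door = False.
Check each clause:
  (heat): heat holds.
  (!hot): !hot holds.
  (!busy || !heat || hot): !busy holds.
  (!busy || door || !heat || hot): !busy holds.
  (busy || heat || !hot): heat holds.
  (!busy || !door || heat): !busy holds.
  (busy || door || heat || !hot): heat holds.
All clauses satisfied.

door = False, hot = False, busy = False, heat = True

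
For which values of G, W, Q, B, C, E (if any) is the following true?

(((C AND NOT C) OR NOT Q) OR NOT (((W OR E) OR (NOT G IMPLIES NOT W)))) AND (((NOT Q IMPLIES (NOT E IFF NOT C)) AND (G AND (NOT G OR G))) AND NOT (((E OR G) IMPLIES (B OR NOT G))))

G = True; W = True; Q = False; B = False; C = False; E = False

  ((C AND NOT C) OR NOT Q) OR NOT (((W OR E) OR (NOT G IMPLIES NOT W))) = True
    (C AND NOT C) OR NOT Q = True
      C AND NOT C = False
        NOT C = True
      NOT Q = True
    NOT (((W OR E) OR (NOT G IMPLIES NOT W))) = False
      (W OR E) OR (NOT G IMPLIES NOT W) = True
        W OR E = True
        NOT G IMPLIES NOT W = True
          NOT G = False
          NOT W = False
  ((NOT Q IMPLIES (NOT E IFF NOT C)) AND (G AND (NOT G OR G))) AND NOT (((E OR G) IMPLIES (B OR NOT G))) = True
    (NOT Q IMPLIES (NOT E IFF NOT C)) AND (G AND (NOT G OR G)) = True
      NOT Q IMPLIES (NOT E IFF NOT C) = True
        NOT Q = True
        NOT E IFF NOT C = True
          NOT E = True
          NOT C = True
      G AND (NOT G OR G) = True
        NOT G OR G = True
          NOT G = False
    NOT (((E OR G) IMPLIES (B OR NOT G))) = True
      (E OR G) IMPLIES (B OR NOT G) = False
        E OR G = True
        B OR NOT G = False
          NOT G = False
Both conjuncts True, so the formula holds.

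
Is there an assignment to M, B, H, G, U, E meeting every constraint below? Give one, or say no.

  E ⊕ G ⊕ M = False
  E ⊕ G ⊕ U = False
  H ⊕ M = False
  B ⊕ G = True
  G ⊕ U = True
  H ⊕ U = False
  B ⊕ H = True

Adding constraints 1, 2, 3, 4, 5, 7 mod 2: every variable appears an even number of times on the left, so the left side is 0.
But the right sides sum to 1 (mod 2). 0 ≠ 1 — the system is inconsistent.

No satisfying assignment exists.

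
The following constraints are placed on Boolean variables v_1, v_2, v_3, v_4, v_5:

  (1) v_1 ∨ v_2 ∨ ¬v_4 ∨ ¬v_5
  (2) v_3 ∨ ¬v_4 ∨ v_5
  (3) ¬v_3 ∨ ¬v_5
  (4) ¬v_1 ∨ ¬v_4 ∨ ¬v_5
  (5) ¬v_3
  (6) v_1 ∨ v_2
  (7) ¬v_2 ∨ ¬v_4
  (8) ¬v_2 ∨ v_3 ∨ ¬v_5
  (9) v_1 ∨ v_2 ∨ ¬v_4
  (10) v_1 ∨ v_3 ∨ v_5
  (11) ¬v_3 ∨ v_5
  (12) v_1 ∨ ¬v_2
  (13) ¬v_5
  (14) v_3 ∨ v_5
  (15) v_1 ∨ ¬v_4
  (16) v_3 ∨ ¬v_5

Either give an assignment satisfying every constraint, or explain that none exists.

Case v_3 = True:
  Clause (¬v_3) is falsified — contradiction.
Case v_3 = False:
  (¬v_5) forces v_5 = False.
  Clause (v_3 ∨ v_5) is falsified — contradiction.
Both cases fail, so the formula is unsatisfiable.

Unsatisfiable — no assignment works.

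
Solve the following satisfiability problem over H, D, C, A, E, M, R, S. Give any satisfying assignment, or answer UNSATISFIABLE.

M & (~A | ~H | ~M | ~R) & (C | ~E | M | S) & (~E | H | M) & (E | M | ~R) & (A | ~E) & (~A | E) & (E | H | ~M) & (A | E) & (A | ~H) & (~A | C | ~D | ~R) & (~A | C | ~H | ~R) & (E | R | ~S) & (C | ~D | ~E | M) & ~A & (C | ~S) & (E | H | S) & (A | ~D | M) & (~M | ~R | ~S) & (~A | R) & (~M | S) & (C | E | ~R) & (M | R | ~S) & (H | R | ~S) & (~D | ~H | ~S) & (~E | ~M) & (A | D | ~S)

Unsatisfiable

Case A = True:
  Clause (~A) is falsified — contradiction.
Case A = False:
  (M) forces M = True.
  (A | ~E) forces E = False.
  Clause (A | E) is falsified — contradiction.
Both cases fail, so the formula is unsatisfiable.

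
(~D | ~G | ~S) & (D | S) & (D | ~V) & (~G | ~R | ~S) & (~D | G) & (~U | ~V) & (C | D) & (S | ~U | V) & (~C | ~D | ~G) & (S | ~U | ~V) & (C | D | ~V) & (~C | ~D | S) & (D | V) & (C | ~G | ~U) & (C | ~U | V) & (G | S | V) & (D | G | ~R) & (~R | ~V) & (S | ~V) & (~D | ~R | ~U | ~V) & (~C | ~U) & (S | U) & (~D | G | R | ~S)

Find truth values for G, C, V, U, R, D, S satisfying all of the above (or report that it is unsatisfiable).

Unsatisfiable

Case D = True:
  (~D | G) forces G = True.
  (~D | ~G | ~S) forces S = False.
  (~C | ~D | ~G) forces C = False.
  (C | ~G | ~U) forces U = False.
  Clause (S | U) is falsified — contradiction.
Case D = False:
  (D | S) forces S = True.
  (D | ~V) forces V = False.
  Clause (D | V) is falsified — contradiction.
Both cases fail, so the formula is unsatisfiable.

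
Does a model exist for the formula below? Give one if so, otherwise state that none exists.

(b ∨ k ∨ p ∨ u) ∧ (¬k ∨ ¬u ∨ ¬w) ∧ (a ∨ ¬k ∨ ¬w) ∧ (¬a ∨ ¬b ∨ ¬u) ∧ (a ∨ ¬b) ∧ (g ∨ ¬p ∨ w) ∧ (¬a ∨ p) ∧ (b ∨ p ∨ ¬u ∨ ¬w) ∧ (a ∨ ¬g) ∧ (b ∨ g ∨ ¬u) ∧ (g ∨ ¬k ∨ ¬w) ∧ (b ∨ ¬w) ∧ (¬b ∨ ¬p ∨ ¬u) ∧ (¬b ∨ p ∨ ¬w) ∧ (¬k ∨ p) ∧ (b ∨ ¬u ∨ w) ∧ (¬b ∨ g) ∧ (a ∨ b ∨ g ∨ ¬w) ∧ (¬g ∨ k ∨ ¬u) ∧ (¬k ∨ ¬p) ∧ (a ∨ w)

Set p = True.
  then (¬k ∨ ¬p) forces k = False.
Set b = True.
  then (a ∨ ¬b) forces a = True.
  then (¬b ∨ ¬p ∨ ¬u) forces u = False.
  then (¬b ∨ g) forces g = True.
Set w = False.
All clauses satisfied.

p: True; b: True; w: False; k: False; g: True; a: True; u: False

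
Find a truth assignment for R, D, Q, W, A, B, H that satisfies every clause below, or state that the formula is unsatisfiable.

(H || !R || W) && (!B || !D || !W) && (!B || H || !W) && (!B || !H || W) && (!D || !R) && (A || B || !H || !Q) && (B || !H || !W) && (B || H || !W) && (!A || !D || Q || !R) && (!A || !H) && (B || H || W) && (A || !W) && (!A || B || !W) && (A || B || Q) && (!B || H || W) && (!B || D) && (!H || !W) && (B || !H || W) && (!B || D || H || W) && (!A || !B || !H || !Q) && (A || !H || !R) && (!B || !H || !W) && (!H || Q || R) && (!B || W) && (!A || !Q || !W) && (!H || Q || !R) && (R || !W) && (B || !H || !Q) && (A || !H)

Case W = True:
  (A || !W) forces A = True.
  (!A || !H) forces H = False.
  (!B || H || !W) forces B = False.
  Clause (B || H || !W) is falsified — contradiction.
Case W = False:
  (!B || W) forces B = False.
  (B || H || W) forces H = True.
  Clause (B || !H || W) is falsified — contradiction.
Both cases fail, so the formula is unsatisfiable.

Unsatisfiable — no assignment works.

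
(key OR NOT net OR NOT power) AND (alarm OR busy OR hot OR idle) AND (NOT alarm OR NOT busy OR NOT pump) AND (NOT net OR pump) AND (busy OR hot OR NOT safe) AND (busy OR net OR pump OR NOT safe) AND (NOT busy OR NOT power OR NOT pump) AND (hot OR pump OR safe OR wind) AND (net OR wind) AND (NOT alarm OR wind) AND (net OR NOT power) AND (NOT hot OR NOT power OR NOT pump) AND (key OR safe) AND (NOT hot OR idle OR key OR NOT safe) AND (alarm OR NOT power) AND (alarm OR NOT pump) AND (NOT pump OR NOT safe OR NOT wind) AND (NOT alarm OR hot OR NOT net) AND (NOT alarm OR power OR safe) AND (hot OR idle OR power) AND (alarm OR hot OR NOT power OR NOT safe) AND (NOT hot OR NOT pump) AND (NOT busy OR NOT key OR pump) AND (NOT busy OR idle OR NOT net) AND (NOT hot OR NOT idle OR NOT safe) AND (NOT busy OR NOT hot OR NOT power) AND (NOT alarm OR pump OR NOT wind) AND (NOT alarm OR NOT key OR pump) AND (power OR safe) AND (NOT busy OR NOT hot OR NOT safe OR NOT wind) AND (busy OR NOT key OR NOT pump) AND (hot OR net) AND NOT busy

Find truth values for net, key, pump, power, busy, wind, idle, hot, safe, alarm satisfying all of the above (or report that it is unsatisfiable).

No satisfying assignment exists.

Case power = True:
  (net OR NOT power) forces net = True.
  (key OR NOT net OR NOT power) forces key = True.
  (NOT net OR pump) forces pump = True.
  (NOT busy OR NOT power OR NOT pump) forces busy = False.
  Clause (busy OR NOT key OR NOT pump) is falsified — contradiction.
Case power = False:
  (power OR safe) forces safe = True.
  (NOT busy) forces busy = False.
  (busy OR hot OR NOT safe) forces hot = True.
  (NOT hot OR NOT pump) forces pump = False.
  (NOT net OR pump) forces net = False.
  Clause (busy OR net OR pump OR NOT safe) is falsified — contradiction.
Both cases fail, so the formula is unsatisfiable.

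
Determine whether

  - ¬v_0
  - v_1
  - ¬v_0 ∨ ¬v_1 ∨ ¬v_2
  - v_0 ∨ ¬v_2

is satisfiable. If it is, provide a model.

v_0 = False, v_1 = True, v_2 = False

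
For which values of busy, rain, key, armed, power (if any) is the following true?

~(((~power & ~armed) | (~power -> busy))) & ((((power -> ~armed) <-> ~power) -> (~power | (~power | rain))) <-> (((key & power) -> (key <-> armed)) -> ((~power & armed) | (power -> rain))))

busy: False, rain: False, key: True, armed: True, power: False

  ~(((~power & ~armed) | (~power -> busy))) = True
    (~power & ~armed) | (~power -> busy) = False
      ~power & ~armed = False
        ~power = True
        ~armed = False
      ~power -> busy = False
        ~power = True
  (((power -> ~armed) <-> ~power) -> (~power | (~power | rain))) <-> (((key & power) -> (key <-> armed)) -> ((~power & armed) | (power -> rain))) = True
    ((power -> ~armed) <-> ~power) -> (~power | (~power | rain)) = True
      (power -> ~armed) <-> ~power = True
        power -> ~armed = True
          ~armed = False
        ~power = True
      ~power | (~power | rain) = True
        ~power = True
        ~power | rain = True
          ~power = True
    ((key & power) -> (key <-> armed)) -> ((~power & armed) | (power -> rain)) = True
      (key & power) -> (key <-> armed) = True
        key & power = False
        key <-> armed = True
      (~power & armed) | (power -> rain) = True
        ~power & armed = True
          ~power = True
        power -> rain = True
Both conjuncts True, so the formula holds.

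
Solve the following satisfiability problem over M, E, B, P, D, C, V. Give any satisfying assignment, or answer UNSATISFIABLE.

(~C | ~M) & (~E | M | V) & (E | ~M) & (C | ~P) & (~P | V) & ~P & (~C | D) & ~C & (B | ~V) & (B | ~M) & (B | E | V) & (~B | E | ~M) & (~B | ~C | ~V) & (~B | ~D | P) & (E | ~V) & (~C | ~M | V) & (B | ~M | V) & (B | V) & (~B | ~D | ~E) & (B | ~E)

M = False; E = False; B = True; P = False; D = False; C = False; V = False

Unit clause (~P) forces P = False.
Unit clause (~C) forces C = False.
Set M = False.
Set E = False.
  then (E | ~V) forces V = False.
  then (B | V) forces B = True.
  then (~B | ~D | P) forces D = False.
All clauses satisfied.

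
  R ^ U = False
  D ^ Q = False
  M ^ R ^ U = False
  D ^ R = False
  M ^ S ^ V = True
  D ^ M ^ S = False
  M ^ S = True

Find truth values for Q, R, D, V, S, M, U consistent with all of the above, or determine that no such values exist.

Q = True, R = True, D = True, V = False, S = True, M = False, U = True

R ^ U = T ^ T = False ✓
D ^ Q = T ^ T = False ✓
M ^ R ^ U = F ^ T ^ T = False ✓
D ^ R = T ^ T = False ✓
M ^ S ^ V = F ^ T ^ F = True ✓
D ^ M ^ S = T ^ F ^ T = False ✓
M ^ S = F ^ T = True ✓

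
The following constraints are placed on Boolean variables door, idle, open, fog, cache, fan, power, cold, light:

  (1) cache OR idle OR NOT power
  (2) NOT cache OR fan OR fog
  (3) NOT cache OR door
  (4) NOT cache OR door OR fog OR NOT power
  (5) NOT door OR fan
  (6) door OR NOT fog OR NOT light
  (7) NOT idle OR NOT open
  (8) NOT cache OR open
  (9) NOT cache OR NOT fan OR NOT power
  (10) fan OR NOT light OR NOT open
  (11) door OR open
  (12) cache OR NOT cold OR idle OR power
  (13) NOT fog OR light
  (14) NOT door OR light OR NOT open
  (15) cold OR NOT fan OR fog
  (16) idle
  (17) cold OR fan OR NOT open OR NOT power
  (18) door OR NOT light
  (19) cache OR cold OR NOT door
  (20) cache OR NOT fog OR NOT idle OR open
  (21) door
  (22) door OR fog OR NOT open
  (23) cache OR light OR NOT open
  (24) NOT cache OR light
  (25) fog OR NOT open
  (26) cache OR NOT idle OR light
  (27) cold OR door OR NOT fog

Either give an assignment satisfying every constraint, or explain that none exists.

Unit clause (idle) forces idle = True.
Unit clause (door) forces door = True.
In (NOT door OR fan) only fan is left, so fan = True.
In (NOT idle OR NOT open) only NOT open is left, so open = False.
In (NOT cache OR open) only NOT cache is left, so cache = False.
In (cache OR cold OR NOT door) only cold is left, so cold = True.
In (cache OR NOT fog OR NOT idle OR open) only NOT fog is left, so fog = False.
In (cache OR NOT idle OR light) only light is left, so light = True.
Set power = True.
All clauses satisfied.

door: True, idle: True, open: False, fog: False, cache: False, fan: True, power: True, cold: True, light: True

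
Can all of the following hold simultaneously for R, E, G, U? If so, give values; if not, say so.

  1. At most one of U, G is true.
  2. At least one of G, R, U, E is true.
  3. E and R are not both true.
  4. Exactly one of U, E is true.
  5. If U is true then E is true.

R=F; E=T; G=F; U=F

  (1) {U, G}: 0 true — at most one ✓
  (2) {G, R, U, E}: 1 true — at least one ✓
  (3) E=T, R=F — not both ✓
  (4) {U, E}: 1 true — exactly one ✓
  (5) U=F ⇒ E: vacuous ✓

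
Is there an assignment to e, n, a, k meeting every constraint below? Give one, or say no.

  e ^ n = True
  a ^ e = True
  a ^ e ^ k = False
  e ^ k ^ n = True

Adding constraints 1, 2, 3, 4 mod 2: every variable appears an even number of times on the left, so the left side is 0.
But the right sides sum to 1 (mod 2). 0 ≠ 1 — the system is inconsistent.

No satisfying assignment exists.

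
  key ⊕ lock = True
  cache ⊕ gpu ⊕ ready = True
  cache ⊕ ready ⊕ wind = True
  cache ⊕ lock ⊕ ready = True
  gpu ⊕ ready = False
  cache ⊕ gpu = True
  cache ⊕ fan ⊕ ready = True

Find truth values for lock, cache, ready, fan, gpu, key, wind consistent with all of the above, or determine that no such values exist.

lock=F; cache=T; ready=F; fan=F; gpu=F; key=T; wind=F

key ⊕ lock = T ⊕ F = True ✓
cache ⊕ gpu ⊕ ready = T ⊕ F ⊕ F = True ✓
cache ⊕ ready ⊕ wind = T ⊕ F ⊕ F = True ✓
cache ⊕ lock ⊕ ready = T ⊕ F ⊕ F = True ✓
gpu ⊕ ready = F ⊕ F = False ✓
cache ⊕ gpu = T ⊕ F = True ✓
cache ⊕ fan ⊕ ready = T ⊕ F ⊕ F = True ✓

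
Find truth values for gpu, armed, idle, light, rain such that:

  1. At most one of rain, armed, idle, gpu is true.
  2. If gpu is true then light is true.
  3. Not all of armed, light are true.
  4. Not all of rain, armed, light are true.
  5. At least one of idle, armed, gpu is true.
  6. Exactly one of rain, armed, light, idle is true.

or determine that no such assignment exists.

gpu = False; armed = True; idle = False; light = False; rain = False

  (1) {rain, armed, idle, gpu}: 1 true — at most one ✓
  (2) gpu=F ⇒ light: vacuous ✓
  (3) {armed, light}: 1/2 true — not all ✓
  (4) {rain, armed, light}: 1/3 true — not all ✓
  (5) {idle, armed, gpu}: 1 true — at least one ✓
  (6) {rain, armed, light, idle}: 1 true — exactly one ✓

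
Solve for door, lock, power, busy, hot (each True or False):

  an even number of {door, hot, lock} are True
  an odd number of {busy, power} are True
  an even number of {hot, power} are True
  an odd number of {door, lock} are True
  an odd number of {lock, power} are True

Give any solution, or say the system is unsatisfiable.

door = True, lock = False, power = True, busy = False, hot = True

{door, hot, lock}: 2 true → even ✓
{busy, power}: 1 true → odd ✓
{hot, power}: 2 true → even ✓
{door, lock}: 1 true → odd ✓
{lock, power}: 1 true → odd ✓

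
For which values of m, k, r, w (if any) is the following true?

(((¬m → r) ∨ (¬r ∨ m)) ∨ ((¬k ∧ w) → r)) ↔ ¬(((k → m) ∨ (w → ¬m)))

Unsatisfiable

Case m = True: the formula becomes (True ∨ ((¬k ∧ w) → r)) ↔ ¬True = False.
Case m = False: the formula simplifies to ¬(((r ∨ ¬r) ∨ ((¬k ∧ w) → r))).
  r = True: this becomes ¬((True ∨ True)) = False.
  r = False: this becomes ¬((True ∨ ¬((¬k ∧ w)))) = False.
Both cases fail — unsatisfiable.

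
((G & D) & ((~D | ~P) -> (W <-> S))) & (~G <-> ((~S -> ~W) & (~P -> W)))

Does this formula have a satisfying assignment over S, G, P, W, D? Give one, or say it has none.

S = False; G = True; P = True; W = True; D = True

  (G & D) & ((~D | ~P) -> (W <-> S)) = True
    G & D = True
    (~D | ~P) -> (W <-> S) = True
      ~D | ~P = False
        ~D = False
        ~P = False
      W <-> S = False
  ~G <-> ((~S -> ~W) & (~P -> W)) = True
    ~G = False
    (~S -> ~W) & (~P -> W) = False
      ~S -> ~W = False
        ~S = True
        ~W = False
      ~P -> W = True
        ~P = False
Both conjuncts True, so the formula holds.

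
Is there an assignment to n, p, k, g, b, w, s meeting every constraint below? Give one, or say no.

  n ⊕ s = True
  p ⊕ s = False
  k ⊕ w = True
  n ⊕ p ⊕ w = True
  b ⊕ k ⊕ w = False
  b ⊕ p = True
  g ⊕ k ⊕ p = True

n=T, p=F, k=T, g=F, b=T, w=F, s=F

n ⊕ s = T ⊕ F = True ✓
p ⊕ s = F ⊕ F = False ✓
k ⊕ w = T ⊕ F = True ✓
n ⊕ p ⊕ w = T ⊕ F ⊕ F = True ✓
b ⊕ k ⊕ w = T ⊕ T ⊕ F = False ✓
b ⊕ p = T ⊕ F = True ✓
g ⊕ k ⊕ p = F ⊕ T ⊕ F = True ✓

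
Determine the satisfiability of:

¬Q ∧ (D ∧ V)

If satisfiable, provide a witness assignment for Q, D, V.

Q=F; D=T; V=T

  ¬Q = True
  D ∧ V = True
Both conjuncts True, so the formula holds.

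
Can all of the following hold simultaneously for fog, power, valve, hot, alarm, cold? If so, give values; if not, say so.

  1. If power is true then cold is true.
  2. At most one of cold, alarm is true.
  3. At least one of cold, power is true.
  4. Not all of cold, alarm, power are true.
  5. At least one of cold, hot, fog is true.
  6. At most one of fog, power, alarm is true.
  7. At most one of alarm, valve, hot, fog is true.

fog = False, power = False, valve = False, hot = False, alarm = False, cold = True

  (1) power=F ⇒ cold: vacuous ✓
  (2) {cold, alarm}: 1 true — at most one ✓
  (3) {cold, power}: 1 true — at least one ✓
  (4) {cold, alarm, power}: 1/3 true — not all ✓
  (5) {cold, hot, fog}: 1 true — at least one ✓
  (6) {fog, power, alarm}: 0 true — at most one ✓
  (7) {alarm, valve, hot, fog}: 0 true — at most one ✓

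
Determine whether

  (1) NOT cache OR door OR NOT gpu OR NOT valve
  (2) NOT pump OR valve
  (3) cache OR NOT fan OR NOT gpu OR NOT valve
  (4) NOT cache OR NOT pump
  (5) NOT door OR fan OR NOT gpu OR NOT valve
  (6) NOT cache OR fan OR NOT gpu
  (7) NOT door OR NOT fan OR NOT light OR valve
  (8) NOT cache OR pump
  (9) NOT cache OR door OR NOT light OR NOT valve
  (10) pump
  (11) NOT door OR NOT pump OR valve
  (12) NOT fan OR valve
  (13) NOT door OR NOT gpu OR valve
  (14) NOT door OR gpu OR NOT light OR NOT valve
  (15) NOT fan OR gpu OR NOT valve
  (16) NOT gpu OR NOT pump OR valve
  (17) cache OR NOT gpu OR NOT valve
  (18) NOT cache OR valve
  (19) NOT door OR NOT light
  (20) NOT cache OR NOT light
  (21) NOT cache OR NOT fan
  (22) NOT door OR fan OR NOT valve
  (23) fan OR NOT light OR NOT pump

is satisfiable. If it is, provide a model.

Unit clause (pump) forces pump = True.
In (NOT pump OR valve) only valve is left, so valve = True.
In (NOT cache OR NOT pump) only NOT cache is left, so cache = False.
In (cache OR NOT gpu OR NOT valve) only NOT gpu is left, so gpu = False.
In (NOT fan OR gpu OR NOT valve) only NOT fan is left, so fan = False.
In (NOT door OR fan OR NOT valve) only NOT door is left, so door = False.
In (fan OR NOT light OR NOT pump) only NOT light is left, so light = False.
All clauses satisfied.

light = False, valve = True, pump = True, door = False, cache = False, fan = False, gpu = False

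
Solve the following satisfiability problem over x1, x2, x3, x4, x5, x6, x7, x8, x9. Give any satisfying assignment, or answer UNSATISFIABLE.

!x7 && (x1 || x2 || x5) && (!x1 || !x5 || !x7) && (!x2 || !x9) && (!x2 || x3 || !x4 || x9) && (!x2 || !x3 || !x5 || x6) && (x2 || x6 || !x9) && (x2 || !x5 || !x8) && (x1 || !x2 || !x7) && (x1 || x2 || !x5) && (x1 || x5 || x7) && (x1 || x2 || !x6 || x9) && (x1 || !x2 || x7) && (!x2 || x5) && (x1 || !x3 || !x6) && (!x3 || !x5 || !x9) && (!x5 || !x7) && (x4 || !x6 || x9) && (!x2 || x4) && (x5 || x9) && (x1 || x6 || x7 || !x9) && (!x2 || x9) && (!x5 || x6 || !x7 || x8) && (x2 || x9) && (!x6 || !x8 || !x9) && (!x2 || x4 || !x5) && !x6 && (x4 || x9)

Case x2 = True:
  (!x7) forces x7 = False.
  (!x2 || !x9) forces x9 = False.
  Clause (!x2 || x9) is falsified — contradiction.
Case x2 = False:
  (!x7) forces x7 = False.
  (x2 || x9) forces x9 = True.
  (x2 || x6 || !x9) forces x6 = True.
  Clause (!x6) is falsified — contradiction.
Both cases fail, so the formula is unsatisfiable.

The formula is unsatisfiable.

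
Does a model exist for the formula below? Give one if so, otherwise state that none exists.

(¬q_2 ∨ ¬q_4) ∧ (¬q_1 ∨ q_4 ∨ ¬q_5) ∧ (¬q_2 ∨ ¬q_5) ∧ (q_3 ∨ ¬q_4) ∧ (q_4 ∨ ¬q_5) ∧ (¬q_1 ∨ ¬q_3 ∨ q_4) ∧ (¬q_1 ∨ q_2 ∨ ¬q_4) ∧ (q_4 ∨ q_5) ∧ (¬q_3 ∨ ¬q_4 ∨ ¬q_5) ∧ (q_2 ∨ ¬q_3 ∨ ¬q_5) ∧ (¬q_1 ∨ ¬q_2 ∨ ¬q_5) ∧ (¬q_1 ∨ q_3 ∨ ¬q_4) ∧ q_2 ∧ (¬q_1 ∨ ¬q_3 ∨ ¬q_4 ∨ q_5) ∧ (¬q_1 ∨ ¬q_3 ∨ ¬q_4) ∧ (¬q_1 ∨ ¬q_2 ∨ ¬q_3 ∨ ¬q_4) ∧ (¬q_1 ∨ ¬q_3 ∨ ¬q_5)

Case q_2 = True:
  (¬q_2 ∨ ¬q_4) forces q_4 = False.
  (¬q_2 ∨ ¬q_5) forces q_5 = False.
  Clause (q_4 ∨ q_5) is falsified — contradiction.
Case q_2 = False:
  Clause (q_2) is falsified — contradiction.
Both cases fail, so the formula is unsatisfiable.

The formula is unsatisfiable.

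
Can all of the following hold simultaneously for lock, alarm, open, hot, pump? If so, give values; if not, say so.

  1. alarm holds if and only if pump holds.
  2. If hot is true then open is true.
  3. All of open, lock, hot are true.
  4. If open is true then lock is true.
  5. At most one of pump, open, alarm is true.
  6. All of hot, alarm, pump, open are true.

No satisfying assignment exists.

Case alarm = True:
  (1) with alarm=T forces pump = True.
  Constraint (5) is violated (pump=T, alarm=T) — contradiction.
Case alarm = False:
  Constraint (6) is violated (alarm=F) — contradiction.
Both cases fail — unsatisfiable.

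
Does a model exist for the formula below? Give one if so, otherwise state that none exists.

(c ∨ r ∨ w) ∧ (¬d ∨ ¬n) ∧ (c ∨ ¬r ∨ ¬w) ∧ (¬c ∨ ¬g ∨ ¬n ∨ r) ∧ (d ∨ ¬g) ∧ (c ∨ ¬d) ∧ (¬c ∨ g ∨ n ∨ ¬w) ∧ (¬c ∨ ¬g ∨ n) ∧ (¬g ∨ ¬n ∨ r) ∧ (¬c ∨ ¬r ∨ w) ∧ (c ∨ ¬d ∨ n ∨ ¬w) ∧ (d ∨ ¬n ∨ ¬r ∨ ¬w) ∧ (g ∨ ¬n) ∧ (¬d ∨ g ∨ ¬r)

c = False, d = False, n = False, g = False, r = False, w = True

Set c = False.
  then (c ∨ ¬d) forces d = False.
  then (d ∨ ¬g) forces g = False.
  then (g ∨ ¬n) forces n = False.
Set r = False.
  then (c ∨ r ∨ w) forces w = True.
All clauses satisfied.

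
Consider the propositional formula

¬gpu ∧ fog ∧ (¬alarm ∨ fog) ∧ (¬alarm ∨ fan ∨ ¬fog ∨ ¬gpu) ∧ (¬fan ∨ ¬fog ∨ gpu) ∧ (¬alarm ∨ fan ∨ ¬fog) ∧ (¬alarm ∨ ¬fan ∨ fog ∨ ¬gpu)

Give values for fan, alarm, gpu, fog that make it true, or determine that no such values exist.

Unit clause (¬gpu) forces gpu = False.
Unit clause (fog) forces fog = True.
In (¬fan ∨ ¬fog ∨ gpu) only ¬fan is left, so fan = False.
In (¬alarm ∨ fan ∨ ¬fog) only ¬alarm is left, so alarm = False.
Check each clause:
  (¬gpu): ¬gpu holds.
  (fog): fog holds.
  (¬alarm ∨ fog): ¬alarm holds.
  (¬alarm ∨ fan ∨ ¬fog ∨ ¬gpu): ¬alarm holds.
  (¬fan ∨ ¬fog ∨ gpu): ¬fan holds.
  (¬alarm ∨ fan ∨ ¬fog): ¬alarm holds.
  (¬alarm ∨ ¬fan ∨ fog ∨ ¬gpu): ¬alarm holds.
All clauses satisfied.

fan: False; alarm: False; gpu: False; fog: True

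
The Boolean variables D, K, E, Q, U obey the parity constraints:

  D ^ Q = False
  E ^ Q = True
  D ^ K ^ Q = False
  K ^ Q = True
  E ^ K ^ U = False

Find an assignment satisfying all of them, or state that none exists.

D = True, K = False, E = False, Q = True, U = False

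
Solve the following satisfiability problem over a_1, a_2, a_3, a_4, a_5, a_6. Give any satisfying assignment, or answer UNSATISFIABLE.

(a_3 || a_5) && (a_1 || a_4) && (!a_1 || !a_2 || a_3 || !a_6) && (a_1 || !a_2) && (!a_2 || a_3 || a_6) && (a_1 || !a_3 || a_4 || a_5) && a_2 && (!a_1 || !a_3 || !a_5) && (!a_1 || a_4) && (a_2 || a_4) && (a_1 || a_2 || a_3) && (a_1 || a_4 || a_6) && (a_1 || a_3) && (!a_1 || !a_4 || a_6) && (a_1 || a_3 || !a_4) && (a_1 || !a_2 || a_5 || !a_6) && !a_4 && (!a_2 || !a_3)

Case a_4 = True:
  Clause (!a_4) is falsified — contradiction.
Case a_4 = False:
  (a_1 || a_4) forces a_1 = True.
  Clause (!a_1 || a_4) is falsified — contradiction.
Both cases fail, so the formula is unsatisfiable.

UNSATISFIABLE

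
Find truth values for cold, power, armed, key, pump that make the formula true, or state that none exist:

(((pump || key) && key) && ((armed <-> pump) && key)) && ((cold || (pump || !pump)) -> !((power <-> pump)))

cold=T, power=T, armed=F, key=T, pump=F

  ((pump || key) && key) && ((armed <-> pump) && key) = True
    (pump || key) && key = True
      pump || key = True
    (armed <-> pump) && key = True
      armed <-> pump = True
  (cold || (pump || !pump)) -> !((power <-> pump)) = True
    cold || (pump || !pump) = True
      pump || !pump = True
        !pump = True
    !((power <-> pump)) = True
      power <-> pump = False
Both conjuncts True, so the formula holds.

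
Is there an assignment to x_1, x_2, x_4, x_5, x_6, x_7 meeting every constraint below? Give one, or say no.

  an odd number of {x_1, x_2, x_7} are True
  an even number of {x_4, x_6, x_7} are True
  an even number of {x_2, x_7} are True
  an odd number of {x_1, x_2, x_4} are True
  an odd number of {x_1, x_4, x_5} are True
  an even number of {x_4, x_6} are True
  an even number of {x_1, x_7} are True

No satisfying assignment exists.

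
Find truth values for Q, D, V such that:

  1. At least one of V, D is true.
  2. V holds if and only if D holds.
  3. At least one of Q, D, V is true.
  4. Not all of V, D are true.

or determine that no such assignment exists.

Unsatisfiable

Case D = True:
  (2) with D=T forces V = True.
  Constraint (4) is violated (V=T, D=T) — contradiction.
Case D = False:
  (1) with D=F forces V = True.
  Constraint (2) is violated (V=T, D=F) — contradiction.
Both cases fail — unsatisfiable.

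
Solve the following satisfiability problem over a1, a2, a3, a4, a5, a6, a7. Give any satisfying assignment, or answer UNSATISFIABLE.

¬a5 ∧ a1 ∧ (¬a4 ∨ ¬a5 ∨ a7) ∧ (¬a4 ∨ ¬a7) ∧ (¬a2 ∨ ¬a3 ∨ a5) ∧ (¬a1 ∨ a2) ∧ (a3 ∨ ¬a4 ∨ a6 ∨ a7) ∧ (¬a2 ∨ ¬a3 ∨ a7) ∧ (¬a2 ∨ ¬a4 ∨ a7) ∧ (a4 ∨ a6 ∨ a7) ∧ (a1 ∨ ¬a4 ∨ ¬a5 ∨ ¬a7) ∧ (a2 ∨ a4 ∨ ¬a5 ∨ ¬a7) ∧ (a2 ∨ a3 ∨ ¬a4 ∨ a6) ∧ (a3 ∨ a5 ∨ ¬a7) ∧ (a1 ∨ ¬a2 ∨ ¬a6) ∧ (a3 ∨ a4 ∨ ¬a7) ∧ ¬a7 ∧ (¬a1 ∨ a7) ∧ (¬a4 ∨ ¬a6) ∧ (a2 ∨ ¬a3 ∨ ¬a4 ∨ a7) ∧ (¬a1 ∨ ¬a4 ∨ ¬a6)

Case a7 = True:
  Clause (¬a7) is falsified — contradiction.
Case a7 = False:
  (¬a5) forces a5 = False.
  (a1) forces a1 = True.
  Clause (¬a1 ∨ a7) is falsified — contradiction.
Both cases fail, so the formula is unsatisfiable.

Unsatisfiable — no assignment works.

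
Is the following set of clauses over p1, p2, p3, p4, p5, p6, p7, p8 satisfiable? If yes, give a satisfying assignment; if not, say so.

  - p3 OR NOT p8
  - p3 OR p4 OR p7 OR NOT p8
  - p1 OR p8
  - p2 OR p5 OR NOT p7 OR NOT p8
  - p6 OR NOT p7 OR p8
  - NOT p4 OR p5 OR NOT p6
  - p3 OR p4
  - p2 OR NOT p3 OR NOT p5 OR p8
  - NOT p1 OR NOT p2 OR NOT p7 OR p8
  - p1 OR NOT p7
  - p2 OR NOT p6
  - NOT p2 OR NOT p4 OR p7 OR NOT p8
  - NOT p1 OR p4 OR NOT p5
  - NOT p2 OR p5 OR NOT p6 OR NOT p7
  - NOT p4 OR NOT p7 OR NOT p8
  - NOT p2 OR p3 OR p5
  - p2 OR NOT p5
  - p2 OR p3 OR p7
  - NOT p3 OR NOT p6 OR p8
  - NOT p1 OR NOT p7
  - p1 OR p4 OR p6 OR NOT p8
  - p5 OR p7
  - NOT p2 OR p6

p1 = True, p2 = True, p3 = False, p4 = True, p5 = True, p6 = True, p7 = False, p8 = False

Set p1 = True.
  then (NOT p1 OR NOT p7) forces p7 = False.
  then (p5 OR p7) forces p5 = True.
  then (NOT p1 OR p4 OR NOT p5) forces p4 = True.
  then (p2 OR NOT p5) forces p2 = True.
  then (NOT p2 OR p6) forces p6 = True.
  then (NOT p2 OR NOT p4 OR p7 OR NOT p8) forces p8 = False.
  then (NOT p3 OR NOT p6 OR p8) forces p3 = False.
All clauses satisfied.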